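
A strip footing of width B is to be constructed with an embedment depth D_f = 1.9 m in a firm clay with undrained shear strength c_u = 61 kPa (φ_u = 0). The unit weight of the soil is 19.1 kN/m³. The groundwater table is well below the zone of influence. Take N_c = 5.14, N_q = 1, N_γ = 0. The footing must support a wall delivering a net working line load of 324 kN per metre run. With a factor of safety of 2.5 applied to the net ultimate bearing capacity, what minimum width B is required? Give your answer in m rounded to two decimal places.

B = 2.58 m

Effective surcharge at the founding depth q = γ·D_f = 19.1 × 1.9 = 36.29 kPa.
q_ult = c·N_c + q·N_q
     = 61 × 5.14 + 36.29 × 1
     = 313.54 + 36.29 = 349.83 kPa.
For φ = 0 the ½γBN_γ term vanishes, so q_ult is independent of B. q_net = 349.83 − 36.29 = 313.54 kPa; q_all(net) = 313.54/2.5 = 125.42 kPa.
Required width B = w / q_all(net) = 324 / 125.42 = 2.583 m.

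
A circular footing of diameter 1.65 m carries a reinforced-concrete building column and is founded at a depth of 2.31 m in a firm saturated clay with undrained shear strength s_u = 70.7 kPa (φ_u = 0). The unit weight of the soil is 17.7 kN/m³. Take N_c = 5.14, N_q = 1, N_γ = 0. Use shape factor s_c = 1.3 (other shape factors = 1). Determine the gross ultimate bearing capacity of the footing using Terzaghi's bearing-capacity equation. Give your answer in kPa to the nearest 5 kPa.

q_ult ≈ 515 kPa

Overburden at base level: q = 17.7 × 2.31 = 40.887 kPa.
Cohesion term c·N_c·s_c = 70.7 × 5.14 × 1.3 = 472.42 kPa; surcharge term q·N_q = 40.887 × 1 = 40.887 kPa.
q_ult = 472.42 + 40.887 = 513.3 kPa.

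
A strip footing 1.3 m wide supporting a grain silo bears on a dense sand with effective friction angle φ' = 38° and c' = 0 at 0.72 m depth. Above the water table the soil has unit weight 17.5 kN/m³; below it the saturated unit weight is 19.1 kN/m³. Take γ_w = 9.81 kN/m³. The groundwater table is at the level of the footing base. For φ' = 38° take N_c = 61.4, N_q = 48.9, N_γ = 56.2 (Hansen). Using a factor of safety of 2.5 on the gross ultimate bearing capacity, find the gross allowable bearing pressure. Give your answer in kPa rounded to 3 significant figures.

q_all ≈ 382 kPa

Overburden at base level: q = 17.5 × 0.72 = 12.6 kPa.
Below the base the soil is submerged, so the ½γBN_γ term uses γ' = 19.1 − 9.81 = 9.29 kN/m³.
Surcharge term q·N_q = 12.6 × 48.9 = 616.14 kPa; self-weight term 0.5·γ·B·N_γ = 0.5 × 9.29 × 1.3 × 56.2 = 339.36 kPa.
q_ult = 616.14 + 339.36 = 955.5 kPa.
q_all = 955.5 / 2.5 = 382.2 kPa.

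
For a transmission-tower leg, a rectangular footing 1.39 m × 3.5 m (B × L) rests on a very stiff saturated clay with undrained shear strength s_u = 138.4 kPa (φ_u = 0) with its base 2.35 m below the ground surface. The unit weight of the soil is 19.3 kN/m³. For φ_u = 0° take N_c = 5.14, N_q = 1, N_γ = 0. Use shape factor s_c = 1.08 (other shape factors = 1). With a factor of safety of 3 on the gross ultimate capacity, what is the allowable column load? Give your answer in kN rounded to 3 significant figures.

Effective surcharge at the founding depth q = γ·D_f = 19.3 × 2.35 = 45.355 kPa.
q_ult = c·N_c·s_c + q·N_q
     = 138.4 × 5.14 × 1.08 + 45.355 × 1
     = 768.29 + 45.355 = 813.64 kPa.
Gross allowable pressure q_all = 813.64 / 3 = 271.21 kPa.
Footing area = 4.865 m², so allowable column load = 271.21 × 4.865 = 1319.5 kN.

P_all ≈ 1320 kN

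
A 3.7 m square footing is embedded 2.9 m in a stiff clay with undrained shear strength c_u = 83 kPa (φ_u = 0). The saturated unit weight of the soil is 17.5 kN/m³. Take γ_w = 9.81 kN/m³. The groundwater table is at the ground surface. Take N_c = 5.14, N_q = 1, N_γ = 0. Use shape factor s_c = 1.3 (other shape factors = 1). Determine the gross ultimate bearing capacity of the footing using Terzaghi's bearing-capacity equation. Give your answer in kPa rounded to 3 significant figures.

With the water table at the surface the whole profile is submerged: γ' = 17.5 − 9.81 = 7.69 kN/m³, so q = γ'·D_f = 22.301 kPa.
q_ult = c·N_c·s_c + q·N_q
     = 83 × 5.14 × 1.3 + 22.301 × 1
     = 554.61 + 22.301 = 576.91 kPa.

q_ult ≈ 577 kPa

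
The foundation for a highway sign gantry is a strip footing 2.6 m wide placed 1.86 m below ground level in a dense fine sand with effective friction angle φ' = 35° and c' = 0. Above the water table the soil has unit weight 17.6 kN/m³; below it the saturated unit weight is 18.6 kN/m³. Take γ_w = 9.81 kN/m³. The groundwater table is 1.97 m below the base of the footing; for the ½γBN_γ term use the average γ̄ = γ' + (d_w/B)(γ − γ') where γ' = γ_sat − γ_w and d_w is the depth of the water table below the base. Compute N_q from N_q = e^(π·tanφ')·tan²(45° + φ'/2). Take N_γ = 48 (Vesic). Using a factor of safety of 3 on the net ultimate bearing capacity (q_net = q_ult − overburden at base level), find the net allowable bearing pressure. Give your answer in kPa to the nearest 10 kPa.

q_all(net) ≈ 670 kPa

N_q = e^(π·tan35°)·tan²(62.5°) = 33.3.
q = γ·D_f = 17.6 × 1.86 = 32.736 kPa.
γ' = 8.79 kN/m³; averaging over the depth B below the base, γ̄ = γ' + (d_w/B)(γ − γ') = 15.465 kN/m³.
q·N_q = 32.736 × 33.296 = 1090 kPa
0.5·γ·B·N_γ = 0.5 × 15.465 × 2.6 × 48 = 965.03 kPa
q_ult = 1090 + 965.03 = 2055 kPa.
q_net = 2055 − 32.736 = 2022.3 kPa.
q_all(net) = 2022.3 / 3 = 674.09 kPa.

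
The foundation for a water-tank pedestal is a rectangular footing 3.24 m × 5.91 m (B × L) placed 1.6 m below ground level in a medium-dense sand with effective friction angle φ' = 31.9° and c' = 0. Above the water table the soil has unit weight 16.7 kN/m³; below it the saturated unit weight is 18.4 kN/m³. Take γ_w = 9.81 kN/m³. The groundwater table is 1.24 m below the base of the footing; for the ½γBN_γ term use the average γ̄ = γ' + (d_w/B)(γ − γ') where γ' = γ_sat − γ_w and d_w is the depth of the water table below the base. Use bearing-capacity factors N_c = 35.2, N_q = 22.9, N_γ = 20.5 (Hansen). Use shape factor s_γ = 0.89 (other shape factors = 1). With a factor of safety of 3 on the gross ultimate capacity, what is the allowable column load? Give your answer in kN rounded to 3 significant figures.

P_all ≈ 6110 kN

Effective surcharge at the founding depth q = γ·D_f = 16.7 × 1.6 = 26.72 kPa.
With d_w = 1.24 m < B, γ̄ = 8.59 + (1.24/3.24) × (16.7 − 8.59) = 11.694 kN/m³.
q_ult = q·N_q + 0.5·γ·B·N_γ·s_γ
     = 26.72 × 22.9 + 0.5 × 11.694 × 3.24 × 20.5 × 0.89
     = 611.89 + 345.63 = 957.52 kPa.
Gross allowable pressure q_all = 957.52 / 3 = 319.17 kPa.
Footing area = 19.1484 m², so allowable column load = 319.17 × 19.1484 = 6111.7 kN.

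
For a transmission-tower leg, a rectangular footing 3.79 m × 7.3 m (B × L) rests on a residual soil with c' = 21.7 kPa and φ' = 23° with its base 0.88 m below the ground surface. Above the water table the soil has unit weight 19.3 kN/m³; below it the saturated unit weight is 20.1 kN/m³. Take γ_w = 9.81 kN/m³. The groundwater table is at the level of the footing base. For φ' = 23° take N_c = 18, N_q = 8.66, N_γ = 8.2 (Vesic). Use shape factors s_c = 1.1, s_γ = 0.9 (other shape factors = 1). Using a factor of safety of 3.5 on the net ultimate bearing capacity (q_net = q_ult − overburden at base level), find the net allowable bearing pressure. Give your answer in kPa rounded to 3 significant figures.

q = γ·D_f = 19.3 × 0.88 = 16.984 kPa.
For the ½γBN_γ term take γ' = 20.1 − 9.81 = 10.29 kN/m³ (soil below base is submerged).
c·N_c·s_c = 21.7 × 18 × 1.1 = 429.66 kPa
q·N_q = 16.984 × 8.66 = 147.08 kPa
0.5·γ·B·N_γ·s_γ = 0.5 × 10.29 × 3.79 × 8.2 × 0.9 = 143.91 kPa
q_ult = 429.66 + 147.08 + 143.91 = 720.65 kPa.
q_net = 720.65 − 16.984 = 703.66 kPa.
q_all(net) = 703.66 / 3.5 = 201.05 kPa.

q_all(net) ≈ 201 kPa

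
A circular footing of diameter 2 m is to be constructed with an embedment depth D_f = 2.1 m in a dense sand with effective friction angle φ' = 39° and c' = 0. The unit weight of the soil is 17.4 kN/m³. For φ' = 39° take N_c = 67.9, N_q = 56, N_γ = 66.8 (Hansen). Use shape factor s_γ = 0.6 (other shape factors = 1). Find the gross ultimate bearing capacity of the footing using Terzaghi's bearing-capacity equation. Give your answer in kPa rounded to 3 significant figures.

q = γ·D_f = 17.4 × 2.1 = 36.54 kPa.
q·N_q = 36.54 × 56 = 2046.2 kPa
0.5·γ·B·N_γ·s_γ = 0.5 × 17.4 × 2 × 66.8 × 0.6 = 697.39 kPa
q_ult = 2046.2 + 697.39 = 2743.6 kPa.

q_ult ≈ 2740 kPa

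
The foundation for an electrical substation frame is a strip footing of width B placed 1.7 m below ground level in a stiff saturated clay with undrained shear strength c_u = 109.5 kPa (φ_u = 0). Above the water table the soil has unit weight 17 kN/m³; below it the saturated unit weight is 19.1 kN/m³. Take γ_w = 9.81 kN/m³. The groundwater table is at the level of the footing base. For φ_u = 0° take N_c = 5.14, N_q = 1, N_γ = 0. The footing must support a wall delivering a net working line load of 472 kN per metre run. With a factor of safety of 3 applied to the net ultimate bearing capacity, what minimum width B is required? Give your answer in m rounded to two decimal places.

Overburden at base level: q = 17 × 1.7 = 28.9 kPa.
Cohesion term c·N_c = 109.5 × 5.14 = 562.83 kPa; surcharge term q·N_q = 28.9 × 1 = 28.9 kPa.
q_ult = 562.83 + 28.9 = 591.73 kPa.
For φ = 0 the ½γBN_γ term vanishes, so q_ult is independent of B. q_net = 591.73 − 28.9 = 562.83 kPa; q_all(net) = 562.83/3 = 187.61 kPa.
Required width B = w / q_all(net) = 472 / 187.61 = 2.516 m.

B = 2.52 m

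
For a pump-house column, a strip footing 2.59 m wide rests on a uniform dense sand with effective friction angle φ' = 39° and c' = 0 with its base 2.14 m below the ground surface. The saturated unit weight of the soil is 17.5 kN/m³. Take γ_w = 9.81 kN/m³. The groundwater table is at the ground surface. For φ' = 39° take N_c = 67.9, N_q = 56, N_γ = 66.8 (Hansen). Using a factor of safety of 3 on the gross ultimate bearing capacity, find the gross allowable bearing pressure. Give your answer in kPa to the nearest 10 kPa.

Water table at ground surface, so effective unit weight γ' = 17.5 − 9.81 = 7.69 kN/m³ is used throughout; overburden q = 7.69 × 2.14 = 16.457 kPa; the same γ' applies in the ½γBN_γ term.
Surcharge term q·N_q = 16.457 × 56 = 921.57 kPa; self-weight term 0.5·γ·B·N_γ = 0.5 × 7.69 × 2.59 × 66.8 = 665.23 kPa.
q_ult = 921.57 + 665.23 = 1586.8 kPa.
q_all = 1586.8 / 3 = 528.93 kPa.

q_all ≈ 530 kPa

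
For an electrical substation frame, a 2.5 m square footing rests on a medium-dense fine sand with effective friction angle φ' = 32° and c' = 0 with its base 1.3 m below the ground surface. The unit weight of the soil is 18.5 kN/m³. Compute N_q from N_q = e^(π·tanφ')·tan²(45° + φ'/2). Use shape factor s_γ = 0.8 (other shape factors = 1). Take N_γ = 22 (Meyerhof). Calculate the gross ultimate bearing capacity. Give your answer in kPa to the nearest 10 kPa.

q_ult ≈ 960 kPa

tan32° = 0.6249, so N_q = e^(π×0.6249)·tan²(61°) = 7.121 × 3.255 = 23.18.
q = γ·D_f = 18.5 × 1.3 = 24.05 kPa.
q·N_q = 24.05 × 23.177 = 557.4 kPa
0.5·γ·B·N_γ·s_γ = 0.5 × 18.5 × 2.5 × 22 × 0.8 = 407 kPa
q_ult = 557.4 + 407 = 964.4 kPa.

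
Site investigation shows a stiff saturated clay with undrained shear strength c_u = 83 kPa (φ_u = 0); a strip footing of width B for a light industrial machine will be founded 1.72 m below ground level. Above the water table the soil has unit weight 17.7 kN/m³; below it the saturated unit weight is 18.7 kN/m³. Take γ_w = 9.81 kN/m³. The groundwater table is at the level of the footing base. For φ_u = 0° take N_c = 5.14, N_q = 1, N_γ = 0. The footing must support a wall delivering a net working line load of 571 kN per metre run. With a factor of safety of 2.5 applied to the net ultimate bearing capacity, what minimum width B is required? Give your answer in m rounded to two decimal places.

B = 3.35 m

q = γ·D_f = 17.7 × 1.72 = 30.444 kPa.
c·N_c = 83 × 5.14 = 426.62 kPa
q·N_q = 30.444 × 1 = 30.444 kPa
q_ult = 426.62 + 30.444 = 457.06 kPa.
For φ = 0 the ½γBN_γ term vanishes, so q_ult is independent of B. q_net = 457.06 − 30.444 = 426.62 kPa; q_all(net) = 426.62/2.5 = 170.65 kPa.
Required width B = w / q_all(net) = 571 / 170.65 = 3.346 m.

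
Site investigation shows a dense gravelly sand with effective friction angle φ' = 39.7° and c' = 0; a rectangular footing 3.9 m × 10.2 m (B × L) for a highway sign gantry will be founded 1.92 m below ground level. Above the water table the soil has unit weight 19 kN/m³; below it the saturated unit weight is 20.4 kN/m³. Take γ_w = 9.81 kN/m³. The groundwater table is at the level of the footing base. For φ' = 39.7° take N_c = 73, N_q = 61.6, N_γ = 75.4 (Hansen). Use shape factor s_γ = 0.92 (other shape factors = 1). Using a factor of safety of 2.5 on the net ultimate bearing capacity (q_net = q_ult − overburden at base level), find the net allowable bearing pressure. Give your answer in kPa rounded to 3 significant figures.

q_all(net) ≈ 1460 kPa

Overburden at base level: q = 19 × 1.92 = 36.48 kPa.
Below the base the soil is submerged, so the ½γBN_γ term uses γ' = 20.4 − 9.81 = 10.59 kN/m³.
Surcharge term q·N_q = 36.48 × 61.6 = 2247.2 kPa; self-weight term 0.5·γ·B·N_γ·s_γ = 0.5 × 10.59 × 3.9 × 75.4 × 0.92 = 1432.5 kPa.
q_ult = 2247.2 + 1432.5 = 3679.7 kPa.
q_net = 3679.7 − 36.48 = 3643.2 kPa.
q_all(net) = 3643.2 / 2.5 = 1457.3 kPa.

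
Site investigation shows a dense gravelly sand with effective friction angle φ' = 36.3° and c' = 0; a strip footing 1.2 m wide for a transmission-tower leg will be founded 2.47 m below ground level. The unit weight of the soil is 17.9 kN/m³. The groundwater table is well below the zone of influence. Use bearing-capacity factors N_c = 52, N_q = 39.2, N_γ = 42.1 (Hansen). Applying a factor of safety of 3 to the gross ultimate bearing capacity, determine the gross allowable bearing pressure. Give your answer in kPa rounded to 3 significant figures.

q_all ≈ 728 kPa

Overburden at base level: q = 17.9 × 2.47 = 44.213 kPa.
Surcharge term q·N_q = 44.213 × 39.2 = 1733.1 kPa; self-weight term 0.5·γ·B·N_γ = 0.5 × 17.9 × 1.2 × 42.1 = 452.15 kPa.
q_ult = 1733.1 + 452.15 = 2185.3 kPa.
q_all = q_ult / FS = 2185.3 / 3 = 728.43 kPa.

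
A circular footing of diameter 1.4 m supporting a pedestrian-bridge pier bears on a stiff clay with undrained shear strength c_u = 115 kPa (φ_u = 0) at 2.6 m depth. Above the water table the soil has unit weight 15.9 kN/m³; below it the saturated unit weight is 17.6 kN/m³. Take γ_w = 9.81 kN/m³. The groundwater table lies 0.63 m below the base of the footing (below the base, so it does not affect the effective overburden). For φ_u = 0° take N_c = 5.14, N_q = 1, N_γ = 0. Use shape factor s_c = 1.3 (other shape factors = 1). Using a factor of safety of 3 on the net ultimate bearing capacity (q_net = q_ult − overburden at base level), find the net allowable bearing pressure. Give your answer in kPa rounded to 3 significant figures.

Overburden at base level: q = 15.9 × 2.6 = 41.34 kPa.
Cohesion term c·N_c·s_c = 115 × 5.14 × 1.3 = 768.43 kPa; surcharge term q·N_q = 41.34 × 1 = 41.34 kPa.
q_ult = 768.43 + 41.34 = 809.77 kPa.
q_net = 809.77 − 41.34 = 768.43 kPa.
q_all(net) = 768.43 / 3 = 256.14 kPa.

q_all(net) ≈ 256 kPa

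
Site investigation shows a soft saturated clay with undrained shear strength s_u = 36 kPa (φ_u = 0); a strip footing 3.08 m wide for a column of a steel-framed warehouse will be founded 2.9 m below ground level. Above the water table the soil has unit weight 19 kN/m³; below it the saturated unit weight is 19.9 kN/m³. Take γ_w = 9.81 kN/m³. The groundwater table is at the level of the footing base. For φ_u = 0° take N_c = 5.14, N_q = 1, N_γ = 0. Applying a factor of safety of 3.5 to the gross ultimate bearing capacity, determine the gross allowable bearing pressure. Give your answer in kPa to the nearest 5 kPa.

q_all ≈ 70 kPa

q = γ·D_f = 19 × 2.9 = 55.1 kPa.
c·N_c = 36 × 5.14 = 185.04 kPa
q·N_q = 55.1 × 1 = 55.1 kPa
q_ult = 185.04 + 55.1 = 240.14 kPa.
q_all = q_ult / FS = 240.14 / 3.5 = 68.611 kPa.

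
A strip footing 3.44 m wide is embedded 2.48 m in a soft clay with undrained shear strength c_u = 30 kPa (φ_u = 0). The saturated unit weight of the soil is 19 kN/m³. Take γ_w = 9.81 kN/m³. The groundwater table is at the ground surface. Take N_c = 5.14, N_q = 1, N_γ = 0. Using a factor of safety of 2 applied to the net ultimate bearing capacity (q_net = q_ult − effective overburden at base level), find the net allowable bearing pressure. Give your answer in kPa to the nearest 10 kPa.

q_all(net) ≈ 80 kPa

γ' = 19 − 9.81 = 9.19 kN/m³ (submerged throughout). q = 9.19 × 2.48 = 22.791 kPa.
c·N_c = 30 × 5.14 = 154.2 kPa
q·N_q = 22.791 × 1 = 22.791 kPa
q_ult = 154.2 + 22.791 = 176.99 kPa.
Net ultimate: q_net = 176.99 − 22.791 = 154.2 kPa.
q_all(net) = 154.2 / 2 = 77.1 kPa.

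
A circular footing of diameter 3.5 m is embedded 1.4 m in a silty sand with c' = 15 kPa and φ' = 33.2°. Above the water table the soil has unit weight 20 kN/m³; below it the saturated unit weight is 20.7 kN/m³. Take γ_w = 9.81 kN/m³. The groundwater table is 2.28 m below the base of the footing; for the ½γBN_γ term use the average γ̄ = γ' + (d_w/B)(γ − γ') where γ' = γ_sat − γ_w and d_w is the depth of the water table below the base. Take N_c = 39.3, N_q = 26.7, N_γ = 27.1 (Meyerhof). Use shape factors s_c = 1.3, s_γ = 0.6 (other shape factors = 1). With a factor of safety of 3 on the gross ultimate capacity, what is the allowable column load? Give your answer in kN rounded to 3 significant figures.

P_all ≈ 6390 kN

q = γ·D_f = 20 × 1.4 = 28 kPa.
γ' = 10.89 kN/m³; averaging over the depth B below the base, γ̄ = γ' + (d_w/B)(γ − γ') = 16.825 kN/m³.
c·N_c·s_c = 15 × 39.3 × 1.3 = 766.35 kPa
q·N_q = 28 × 26.7 = 747.6 kPa
0.5·γ·B·N_γ·s_γ = 0.5 × 16.825 × 3.5 × 27.1 × 0.6 = 478.74 kPa
q_ult = 766.35 + 747.6 + 478.74 = 1992.7 kPa.
Gross allowable pressure q_all = 1992.7 / 3 = 664.23 kPa.
Footing area = 9.6211 m², so allowable column load = 664.23 × 9.6211 = 6390.6 kN.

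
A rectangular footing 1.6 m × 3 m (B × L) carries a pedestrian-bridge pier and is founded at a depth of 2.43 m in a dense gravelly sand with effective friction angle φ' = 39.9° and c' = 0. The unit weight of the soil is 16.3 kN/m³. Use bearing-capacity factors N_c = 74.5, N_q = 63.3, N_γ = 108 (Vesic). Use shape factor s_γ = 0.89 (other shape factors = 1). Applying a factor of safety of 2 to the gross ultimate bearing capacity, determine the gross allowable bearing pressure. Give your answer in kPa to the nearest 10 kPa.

q = γ·D_f = 16.3 × 2.43 = 39.609 kPa.
q·N_q = 39.609 × 63.3 = 2507.2 kPa
0.5·γ·B·N_γ·s_γ = 0.5 × 16.3 × 1.6 × 108 × 0.89 = 1253.4 kPa
q_ult = 2507.2 + 1253.4 = 3760.7 kPa.
q_all = q_ult / FS = 3760.7 / 2 = 1880.3 kPa.

q_all ≈ 1880 kPa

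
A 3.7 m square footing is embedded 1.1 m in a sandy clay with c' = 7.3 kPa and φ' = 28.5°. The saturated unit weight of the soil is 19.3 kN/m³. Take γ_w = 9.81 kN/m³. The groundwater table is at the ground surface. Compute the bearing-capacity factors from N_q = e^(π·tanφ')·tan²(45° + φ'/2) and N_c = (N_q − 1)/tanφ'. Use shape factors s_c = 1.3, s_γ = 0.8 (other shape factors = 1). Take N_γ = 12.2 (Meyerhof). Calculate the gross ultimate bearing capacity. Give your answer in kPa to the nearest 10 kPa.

q_ult ≈ 590 kPa

tan28.5° = 0.543, so N_q = e^(π×0.543)·tan²(59.25°) = 5.505 × 2.825 = 15.55.
N_c = (15.55 − 1)/tan28.5° = 26.81.
Water table at ground surface, so effective unit weight γ' = 19.3 − 9.81 = 9.49 kN/m³ is used throughout; overburden q = 9.49 × 1.1 = 10.439 kPa; the same γ' applies in the ½γBN_γ term.
Cohesion term c·N_c·s_c = 7.3 × 26.806 × 1.3 = 254.39 kPa; surcharge term q·N_q = 10.439 × 15.554 = 162.37 kPa; self-weight term 0.5·γ·B·N_γ·s_γ = 0.5 × 9.49 × 3.7 × 12.2 × 0.8 = 171.35 kPa.
q_ult = 254.39 + 162.37 + 171.35 = 588.11 kPa.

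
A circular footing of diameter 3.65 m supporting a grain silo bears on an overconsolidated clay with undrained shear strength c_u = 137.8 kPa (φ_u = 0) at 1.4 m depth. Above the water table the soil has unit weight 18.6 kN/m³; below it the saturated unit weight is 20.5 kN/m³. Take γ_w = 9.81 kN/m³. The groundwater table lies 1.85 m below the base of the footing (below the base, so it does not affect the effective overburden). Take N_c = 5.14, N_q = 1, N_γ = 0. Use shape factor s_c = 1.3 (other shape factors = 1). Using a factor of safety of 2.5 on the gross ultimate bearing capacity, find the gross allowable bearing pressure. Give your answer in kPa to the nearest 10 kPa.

Effective surcharge at the founding depth q = γ·D_f = 18.6 × 1.4 = 26.04 kPa.
q_ult = c·N_c·s_c + q·N_q
     = 137.8 × 5.14 × 1.3 + 26.04 × 1
     = 920.78 + 26.04 = 946.82 kPa.
q_all = 946.82 / 2.5 = 378.73 kPa.

q_all ≈ 380 kPa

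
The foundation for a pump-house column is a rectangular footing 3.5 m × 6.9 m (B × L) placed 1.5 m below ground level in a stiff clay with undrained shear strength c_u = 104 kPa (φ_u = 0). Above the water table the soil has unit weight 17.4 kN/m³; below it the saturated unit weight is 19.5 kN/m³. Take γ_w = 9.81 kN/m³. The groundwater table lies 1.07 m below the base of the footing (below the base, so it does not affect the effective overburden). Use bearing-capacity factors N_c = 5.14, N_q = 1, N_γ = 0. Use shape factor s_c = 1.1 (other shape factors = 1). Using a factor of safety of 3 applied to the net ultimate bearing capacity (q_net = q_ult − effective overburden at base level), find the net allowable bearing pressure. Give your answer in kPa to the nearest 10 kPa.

q_all(net) ≈ 200 kPa

Effective surcharge at the founding depth q = γ·D_f = 17.4 × 1.5 = 26.1 kPa.
q_ult = c·N_c·s_c + q·N_q
     = 104 × 5.14 × 1.1 + 26.1 × 1
     = 588.02 + 26.1 = 614.12 kPa.
Net ultimate: q_net = 614.12 − 26.1 = 588.02 kPa.
q_all(net) = 588.02 / 3 = 196.01 kPa.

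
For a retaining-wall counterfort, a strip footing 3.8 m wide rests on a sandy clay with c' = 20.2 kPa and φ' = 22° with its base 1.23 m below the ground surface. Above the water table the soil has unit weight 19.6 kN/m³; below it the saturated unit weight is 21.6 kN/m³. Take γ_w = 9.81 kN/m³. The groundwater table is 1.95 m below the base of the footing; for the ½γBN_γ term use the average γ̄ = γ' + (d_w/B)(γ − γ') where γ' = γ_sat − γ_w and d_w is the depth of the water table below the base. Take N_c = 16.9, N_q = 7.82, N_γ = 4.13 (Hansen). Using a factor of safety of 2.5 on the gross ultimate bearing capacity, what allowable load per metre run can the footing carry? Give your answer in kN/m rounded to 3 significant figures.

≈ 994 kN/m

q = γ·D_f = 19.6 × 1.23 = 24.108 kPa.
γ' = 11.79 kN/m³; averaging over the depth B below the base, γ̄ = γ' + (d_w/B)(γ − γ') = 15.798 kN/m³.
c·N_c = 20.2 × 16.9 = 341.38 kPa
q·N_q = 24.108 × 7.82 = 188.52 kPa
0.5·γ·B·N_γ = 0.5 × 15.798 × 3.8 × 4.13 = 123.97 kPa
q_ult = 341.38 + 188.52 + 123.97 = 653.87 kPa.
Gross allowable pressure q_all = 653.87 / 2.5 = 261.55 kPa.
Allowable wall load = q_all × B = 261.55 × 3.8 = 993.88 kN per metre run.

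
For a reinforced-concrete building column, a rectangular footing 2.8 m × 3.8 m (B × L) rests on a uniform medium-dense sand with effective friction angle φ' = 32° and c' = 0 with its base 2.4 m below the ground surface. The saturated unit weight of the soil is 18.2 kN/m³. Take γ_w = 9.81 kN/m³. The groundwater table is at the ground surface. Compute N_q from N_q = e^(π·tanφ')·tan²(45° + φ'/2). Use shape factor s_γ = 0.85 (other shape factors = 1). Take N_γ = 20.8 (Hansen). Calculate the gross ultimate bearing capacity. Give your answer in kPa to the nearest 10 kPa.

tan32° = 0.6249, so N_q = e^(π×0.6249)·tan²(61°) = 7.121 × 3.255 = 23.18.
Water table at ground surface, so effective unit weight γ' = 18.2 − 9.81 = 8.39 kN/m³ is used throughout; overburden q = 8.39 × 2.4 = 20.136 kPa; the same γ' applies in the ½γBN_γ term.
Surcharge term q·N_q = 20.136 × 23.177 = 466.69 kPa; self-weight term 0.5·γ·B·N_γ·s_γ = 0.5 × 8.39 × 2.8 × 20.8 × 0.85 = 207.67 kPa.
q_ult = 466.69 + 207.67 = 674.36 kPa.

q_ult ≈ 670 kPa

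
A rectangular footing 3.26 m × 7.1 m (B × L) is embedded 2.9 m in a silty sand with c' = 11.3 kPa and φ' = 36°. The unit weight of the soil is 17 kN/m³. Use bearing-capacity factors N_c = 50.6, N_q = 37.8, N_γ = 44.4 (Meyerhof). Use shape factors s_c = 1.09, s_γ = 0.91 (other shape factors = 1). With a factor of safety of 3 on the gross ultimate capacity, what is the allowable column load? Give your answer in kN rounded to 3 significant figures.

P_all ≈ 27800 kN

Overburden at base level: q = 17 × 2.9 = 49.3 kPa.
Cohesion term c·N_c·s_c = 11.3 × 50.6 × 1.09 = 623.24 kPa; surcharge term q·N_q = 49.3 × 37.8 = 1863.5 kPa; self-weight term 0.5·γ·B·N_γ·s_γ = 0.5 × 17 × 3.26 × 44.4 × 0.91 = 1119.6 kPa.
q_ult = 623.24 + 1863.5 + 1119.6 = 3606.4 kPa.
Gross allowable pressure q_all = 3606.4 / 3 = 1202.1 kPa.
Footing area = 23.146 m², so allowable column load = 1202.1 × 23.146 = 27824 kN.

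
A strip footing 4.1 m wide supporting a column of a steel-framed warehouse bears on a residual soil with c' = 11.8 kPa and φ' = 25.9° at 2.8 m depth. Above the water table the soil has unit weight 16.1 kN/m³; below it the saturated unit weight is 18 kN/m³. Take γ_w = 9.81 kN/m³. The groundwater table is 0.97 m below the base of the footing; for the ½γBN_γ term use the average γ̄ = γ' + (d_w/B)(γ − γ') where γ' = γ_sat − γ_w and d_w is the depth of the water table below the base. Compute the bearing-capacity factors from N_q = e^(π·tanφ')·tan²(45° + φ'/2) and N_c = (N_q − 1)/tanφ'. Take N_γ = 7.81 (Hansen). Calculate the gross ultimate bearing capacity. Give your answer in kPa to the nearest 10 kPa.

tan25.9° = 0.4856, so N_q = e^(π×0.4856)·tan²(57.95°) = 4.597 × 2.551 = 11.73.
N_c = (11.73 − 1)/tan25.9° = 22.09.
q = γ·D_f = 16.1 × 2.8 = 45.08 kPa.
γ' = 8.19 kN/m³; averaging over the depth B below the base, γ̄ = γ' + (d_w/B)(γ − γ') = 10.061 kN/m³.
c·N_c = 11.8 × 22.094 = 260.71 kPa
q·N_q = 45.08 × 11.728 = 528.72 kPa
0.5·γ·B·N_γ = 0.5 × 10.061 × 4.1 × 7.81 = 161.09 kPa
q_ult = 260.71 + 528.72 + 161.09 = 950.52 kPa.

q_ult ≈ 950 kPa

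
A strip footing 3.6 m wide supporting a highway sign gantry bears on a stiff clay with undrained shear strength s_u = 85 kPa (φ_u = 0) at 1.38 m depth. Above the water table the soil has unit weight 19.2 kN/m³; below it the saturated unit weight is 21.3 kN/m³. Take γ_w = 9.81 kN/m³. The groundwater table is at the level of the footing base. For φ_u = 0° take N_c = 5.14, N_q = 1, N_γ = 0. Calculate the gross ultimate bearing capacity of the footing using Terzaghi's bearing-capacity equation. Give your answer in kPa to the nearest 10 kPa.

Effective surcharge at the founding depth q = γ·D_f = 19.2 × 1.38 = 26.496 kPa.
q_ult = c·N_c + q·N_q
     = 85 × 5.14 + 26.496 × 1
     = 436.9 + 26.496 = 463.4 kPa.

q_ult ≈ 460 kPa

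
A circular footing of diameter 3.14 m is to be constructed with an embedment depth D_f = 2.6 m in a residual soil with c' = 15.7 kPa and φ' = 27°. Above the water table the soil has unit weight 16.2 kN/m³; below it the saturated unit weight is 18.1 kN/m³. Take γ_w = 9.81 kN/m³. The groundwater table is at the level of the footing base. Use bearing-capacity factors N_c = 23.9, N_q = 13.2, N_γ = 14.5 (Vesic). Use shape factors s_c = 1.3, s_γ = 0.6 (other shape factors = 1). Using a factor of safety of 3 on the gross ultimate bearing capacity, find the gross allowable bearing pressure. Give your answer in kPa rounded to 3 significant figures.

q_all ≈ 386 kPa

q = γ·D_f = 16.2 × 2.6 = 42.12 kPa.
For the ½γBN_γ term take γ' = 18.1 − 9.81 = 8.29 kN/m³ (soil below base is submerged).
c·N_c·s_c = 15.7 × 23.9 × 1.3 = 487.8 kPa
q·N_q = 42.12 × 13.2 = 555.98 kPa
0.5·γ·B·N_γ·s_γ = 0.5 × 8.29 × 3.14 × 14.5 × 0.6 = 113.23 kPa
q_ult = 487.8 + 555.98 + 113.23 = 1157 kPa.
q_all = 1157 / 3 = 385.67 kPa.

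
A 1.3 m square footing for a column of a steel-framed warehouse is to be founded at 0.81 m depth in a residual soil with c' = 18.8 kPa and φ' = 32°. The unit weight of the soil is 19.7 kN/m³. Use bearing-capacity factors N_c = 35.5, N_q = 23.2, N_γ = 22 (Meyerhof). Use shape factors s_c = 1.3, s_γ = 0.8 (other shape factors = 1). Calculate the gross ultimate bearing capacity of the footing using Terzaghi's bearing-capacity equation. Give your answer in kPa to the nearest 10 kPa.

q_ult ≈ 1460 kPa

Effective surcharge at the founding depth q = γ·D_f = 19.7 × 0.81 = 15.957 kPa.
q_ult = c·N_c·s_c + q·N_q + 0.5·γ·B·N_γ·s_γ
     = 18.8 × 35.5 × 1.3 + 15.957 × 23.2 + 0.5 × 19.7 × 1.3 × 22 × 0.8
     = 867.62 + 370.2 + 225.37 = 1463.2 kPa.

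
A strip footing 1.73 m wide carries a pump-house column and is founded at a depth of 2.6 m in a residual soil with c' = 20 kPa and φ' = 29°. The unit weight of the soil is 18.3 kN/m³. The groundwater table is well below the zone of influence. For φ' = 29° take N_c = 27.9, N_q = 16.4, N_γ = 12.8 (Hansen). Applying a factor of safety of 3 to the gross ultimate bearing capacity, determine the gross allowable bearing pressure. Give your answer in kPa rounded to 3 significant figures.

q = γ·D_f = 18.3 × 2.6 = 47.58 kPa.
c·N_c = 20 × 27.9 = 558 kPa
q·N_q = 47.58 × 16.4 = 780.31 kPa
0.5·γ·B·N_γ = 0.5 × 18.3 × 1.73 × 12.8 = 202.62 kPa
q_ult = 558 + 780.31 + 202.62 = 1540.9 kPa.
q_all = q_ult / FS = 1540.9 / 3 = 513.64 kPa.

q_all ≈ 514 kPa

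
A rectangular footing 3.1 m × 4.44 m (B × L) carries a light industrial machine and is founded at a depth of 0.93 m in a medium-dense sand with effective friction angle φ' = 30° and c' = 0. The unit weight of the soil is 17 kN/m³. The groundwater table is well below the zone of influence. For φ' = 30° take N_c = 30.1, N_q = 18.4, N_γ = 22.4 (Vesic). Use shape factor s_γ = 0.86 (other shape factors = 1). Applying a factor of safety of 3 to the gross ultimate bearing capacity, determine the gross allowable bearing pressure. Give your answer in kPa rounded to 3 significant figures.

q_all ≈ 266 kPa

q = γ·D_f = 17 × 0.93 = 15.81 kPa.
q·N_q = 15.81 × 18.4 = 290.9 kPa
0.5·γ·B·N_γ·s_γ = 0.5 × 17 × 3.1 × 22.4 × 0.86 = 507.61 kPa
q_ult = 290.9 + 507.61 = 798.51 kPa.
q_all = q_ult / FS = 798.51 / 3 = 266.17 kPa.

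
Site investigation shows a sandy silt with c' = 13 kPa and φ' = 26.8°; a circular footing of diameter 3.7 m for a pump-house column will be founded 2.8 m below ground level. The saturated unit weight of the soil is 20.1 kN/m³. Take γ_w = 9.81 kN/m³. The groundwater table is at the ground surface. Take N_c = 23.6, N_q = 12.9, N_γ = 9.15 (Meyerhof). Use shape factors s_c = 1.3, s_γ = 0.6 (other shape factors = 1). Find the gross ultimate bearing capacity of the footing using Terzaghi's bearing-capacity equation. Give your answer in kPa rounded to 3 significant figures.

q_ult ≈ 875 kPa

With the water table at the surface the whole profile is submerged: γ' = 20.1 − 9.81 = 10.29 kN/m³, so q = γ'·D_f = 28.812 kPa; the same γ' applies in the ½γBN_γ term.
q_ult = c·N_c·s_c + q·N_q + 0.5·γ·B·N_γ·s_γ
     = 13 × 23.6 × 1.3 + 28.812 × 12.9 + 0.5 × 10.29 × 3.7 × 9.15 × 0.6
     = 398.84 + 371.67 + 104.51 = 875.03 kPa.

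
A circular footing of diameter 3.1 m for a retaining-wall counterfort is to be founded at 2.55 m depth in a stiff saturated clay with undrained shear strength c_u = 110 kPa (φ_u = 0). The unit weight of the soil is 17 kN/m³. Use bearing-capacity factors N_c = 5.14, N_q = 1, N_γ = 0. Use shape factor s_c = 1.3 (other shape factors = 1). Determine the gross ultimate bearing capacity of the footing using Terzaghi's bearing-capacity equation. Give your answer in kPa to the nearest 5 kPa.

Overburden at base level: q = 17 × 2.55 = 43.35 kPa.
Cohesion term c·N_c·s_c = 110 × 5.14 × 1.3 = 735.02 kPa; surcharge term q·N_q = 43.35 × 1 = 43.35 kPa.
q_ult = 735.02 + 43.35 = 778.37 kPa.

q_ult ≈ 780 kPa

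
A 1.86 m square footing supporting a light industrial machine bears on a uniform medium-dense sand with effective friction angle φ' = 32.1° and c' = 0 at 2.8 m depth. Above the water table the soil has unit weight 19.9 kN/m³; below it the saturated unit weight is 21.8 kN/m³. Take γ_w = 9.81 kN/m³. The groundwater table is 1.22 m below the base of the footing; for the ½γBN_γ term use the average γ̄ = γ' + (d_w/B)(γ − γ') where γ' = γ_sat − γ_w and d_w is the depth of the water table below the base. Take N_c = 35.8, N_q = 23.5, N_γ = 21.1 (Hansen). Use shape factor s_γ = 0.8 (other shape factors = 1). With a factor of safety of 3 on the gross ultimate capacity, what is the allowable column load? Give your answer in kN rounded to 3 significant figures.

Effective surcharge at the founding depth q = γ·D_f = 19.9 × 2.8 = 55.72 kPa.
With d_w = 1.22 m < B, γ̄ = 11.99 + (1.22/1.86) × (19.9 − 11.99) = 17.178 kN/m³.
q_ult = q·N_q + 0.5·γ·B·N_γ·s_γ
     = 55.72 × 23.5 + 0.5 × 17.178 × 1.86 × 21.1 × 0.8
     = 1309.4 + 269.67 = 1579.1 kPa.
Gross allowable pressure q_all = 1579.1 / 3 = 526.36 kPa.
Footing area = 3.4596 m², so allowable column load = 526.36 × 3.4596 = 1821 kN.

P_all ≈ 1820 kN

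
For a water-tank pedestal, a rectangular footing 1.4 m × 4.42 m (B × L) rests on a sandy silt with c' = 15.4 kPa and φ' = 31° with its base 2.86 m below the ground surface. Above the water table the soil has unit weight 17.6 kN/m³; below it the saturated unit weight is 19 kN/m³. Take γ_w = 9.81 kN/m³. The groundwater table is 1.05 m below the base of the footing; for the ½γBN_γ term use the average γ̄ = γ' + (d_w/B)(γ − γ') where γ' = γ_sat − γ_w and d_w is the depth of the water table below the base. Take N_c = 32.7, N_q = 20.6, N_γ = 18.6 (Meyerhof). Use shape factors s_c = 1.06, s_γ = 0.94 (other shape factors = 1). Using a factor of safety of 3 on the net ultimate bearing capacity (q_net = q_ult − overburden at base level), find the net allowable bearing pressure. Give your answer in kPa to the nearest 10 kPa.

q = γ·D_f = 17.6 × 2.86 = 50.336 kPa.
γ' = 9.19 kN/m³; averaging over the depth B below the base, γ̄ = γ' + (d_w/B)(γ − γ') = 15.498 kN/m³.
c·N_c·s_c = 15.4 × 32.7 × 1.06 = 533.79 kPa
q·N_q = 50.336 × 20.6 = 1036.9 kPa
0.5·γ·B·N_γ·s_γ = 0.5 × 15.498 × 1.4 × 18.6 × 0.94 = 189.67 kPa
q_ult = 533.79 + 1036.9 + 189.67 = 1760.4 kPa.
q_net = 1760.4 − 50.336 = 1710.1 kPa.
q_all(net) = 1710.1 / 3 = 570.02 kPa.

q_all(net) ≈ 570 kPa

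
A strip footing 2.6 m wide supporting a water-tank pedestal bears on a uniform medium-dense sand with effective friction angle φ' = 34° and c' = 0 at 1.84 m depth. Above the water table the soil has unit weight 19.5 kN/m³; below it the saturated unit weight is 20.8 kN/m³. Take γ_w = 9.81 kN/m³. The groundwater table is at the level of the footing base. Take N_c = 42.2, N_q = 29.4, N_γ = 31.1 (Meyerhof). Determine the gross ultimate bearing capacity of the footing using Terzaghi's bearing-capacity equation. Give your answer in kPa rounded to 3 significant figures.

q_ult ≈ 1500 kPa

Overburden at base level: q = 19.5 × 1.84 = 35.88 kPa.
Below the base the soil is submerged, so the ½γBN_γ term uses γ' = 20.8 − 9.81 = 10.99 kN/m³.
Surcharge term q·N_q = 35.88 × 29.4 = 1054.9 kPa; self-weight term 0.5·γ·B·N_γ = 0.5 × 10.99 × 2.6 × 31.1 = 444.33 kPa.
q_ult = 1054.9 + 444.33 = 1499.2 kPa.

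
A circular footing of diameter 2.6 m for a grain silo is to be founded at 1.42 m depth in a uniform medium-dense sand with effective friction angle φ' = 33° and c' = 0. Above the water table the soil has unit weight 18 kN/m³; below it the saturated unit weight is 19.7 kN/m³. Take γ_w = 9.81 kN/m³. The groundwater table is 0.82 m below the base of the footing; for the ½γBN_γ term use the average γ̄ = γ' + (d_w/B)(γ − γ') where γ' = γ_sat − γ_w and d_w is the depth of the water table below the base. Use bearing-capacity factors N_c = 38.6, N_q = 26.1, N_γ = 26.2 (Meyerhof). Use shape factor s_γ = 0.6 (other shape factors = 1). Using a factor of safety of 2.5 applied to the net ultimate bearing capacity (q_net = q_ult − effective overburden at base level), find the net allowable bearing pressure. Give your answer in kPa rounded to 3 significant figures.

q_all(net) ≈ 358 kPa

q = γ·D_f = 18 × 1.42 = 25.56 kPa.
γ' = 9.89 kN/m³; averaging over the depth B below the base, γ̄ = γ' + (d_w/B)(γ − γ') = 12.448 kN/m³.
q·N_q = 25.56 × 26.1 = 667.12 kPa
0.5·γ·B·N_γ·s_γ = 0.5 × 12.448 × 2.6 × 26.2 × 0.6 = 254.38 kPa
q_ult = 667.12 + 254.38 = 921.5 kPa.
Net ultimate: q_net = 921.5 − 25.56 = 895.94 kPa.
q_all(net) = 895.94 / 2.5 = 358.38 kPa.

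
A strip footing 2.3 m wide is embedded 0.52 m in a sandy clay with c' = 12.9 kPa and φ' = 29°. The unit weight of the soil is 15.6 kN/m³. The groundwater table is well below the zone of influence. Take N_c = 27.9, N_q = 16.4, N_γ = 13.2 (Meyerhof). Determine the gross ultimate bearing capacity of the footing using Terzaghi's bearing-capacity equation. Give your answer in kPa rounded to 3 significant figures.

Effective surcharge at the founding depth q = γ·D_f = 15.6 × 0.52 = 8.112 kPa.
q_ult = c·N_c + q·N_q + 0.5·γ·B·N_γ
     = 12.9 × 27.9 + 8.112 × 16.4 + 0.5 × 15.6 × 2.3 × 13.2
     = 359.91 + 133.04 + 236.81 = 729.75 kPa.

q_ult ≈ 730 kPa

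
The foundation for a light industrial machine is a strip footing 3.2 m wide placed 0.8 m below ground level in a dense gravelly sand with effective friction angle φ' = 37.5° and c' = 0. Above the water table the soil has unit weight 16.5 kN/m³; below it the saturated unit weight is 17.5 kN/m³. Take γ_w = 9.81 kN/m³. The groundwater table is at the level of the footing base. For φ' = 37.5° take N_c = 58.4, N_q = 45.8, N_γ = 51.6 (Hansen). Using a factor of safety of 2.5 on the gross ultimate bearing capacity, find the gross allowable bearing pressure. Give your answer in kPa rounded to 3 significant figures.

Overburden at base level: q = 16.5 × 0.8 = 13.2 kPa.
Below the base the soil is submerged, so the ½γBN_γ term uses γ' = 17.5 − 9.81 = 7.69 kN/m³.
Surcharge term q·N_q = 13.2 × 45.8 = 604.56 kPa; self-weight term 0.5·γ·B·N_γ = 0.5 × 7.69 × 3.2 × 51.6 = 634.89 kPa.
q_ult = 604.56 + 634.89 = 1239.4 kPa.
q_all = 1239.4 / 2.5 = 495.78 kPa.

q_all ≈ 496 kPa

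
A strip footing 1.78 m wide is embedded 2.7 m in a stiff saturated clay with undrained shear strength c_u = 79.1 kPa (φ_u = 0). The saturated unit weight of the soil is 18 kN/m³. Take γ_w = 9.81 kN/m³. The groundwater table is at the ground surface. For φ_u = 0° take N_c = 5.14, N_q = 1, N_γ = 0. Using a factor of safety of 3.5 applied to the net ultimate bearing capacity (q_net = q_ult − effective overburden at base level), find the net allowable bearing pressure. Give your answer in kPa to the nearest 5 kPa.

q_all(net) ≈ 115 kPa

γ' = 18 − 9.81 = 8.19 kN/m³ (submerged throughout). q = 8.19 × 2.7 = 22.113 kPa.
c·N_c = 79.1 × 5.14 = 406.57 kPa
q·N_q = 22.113 × 1 = 22.113 kPa
q_ult = 406.57 + 22.113 = 428.69 kPa.
Net ultimate: q_net = 428.69 − 22.113 = 406.57 kPa.
q_all(net) = 406.57 / 3.5 = 116.16 kPa.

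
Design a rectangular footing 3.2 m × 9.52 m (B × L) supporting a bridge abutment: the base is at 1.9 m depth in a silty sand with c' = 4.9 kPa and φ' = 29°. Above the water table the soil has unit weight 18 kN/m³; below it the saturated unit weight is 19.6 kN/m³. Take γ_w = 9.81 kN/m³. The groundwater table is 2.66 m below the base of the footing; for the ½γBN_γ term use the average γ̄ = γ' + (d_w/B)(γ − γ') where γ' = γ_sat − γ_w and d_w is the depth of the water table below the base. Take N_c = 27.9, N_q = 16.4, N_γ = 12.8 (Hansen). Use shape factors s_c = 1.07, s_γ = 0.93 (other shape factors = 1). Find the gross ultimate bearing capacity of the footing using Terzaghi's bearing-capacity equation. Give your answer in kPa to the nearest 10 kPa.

Effective surcharge at the founding depth q = γ·D_f = 18 × 1.9 = 34.2 kPa.
With d_w = 2.66 m < B, γ̄ = 9.79 + (2.66/3.2) × (18 − 9.79) = 16.615 kN/m³.
q_ult = c·N_c·s_c + q·N_q + 0.5·γ·B·N_γ·s_γ
     = 4.9 × 27.9 × 1.07 + 34.2 × 16.4 + 0.5 × 16.615 × 3.2 × 12.8 × 0.93
     = 146.28 + 560.88 + 316.45 = 1023.6 kPa.

q_ult ≈ 1020 kPa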